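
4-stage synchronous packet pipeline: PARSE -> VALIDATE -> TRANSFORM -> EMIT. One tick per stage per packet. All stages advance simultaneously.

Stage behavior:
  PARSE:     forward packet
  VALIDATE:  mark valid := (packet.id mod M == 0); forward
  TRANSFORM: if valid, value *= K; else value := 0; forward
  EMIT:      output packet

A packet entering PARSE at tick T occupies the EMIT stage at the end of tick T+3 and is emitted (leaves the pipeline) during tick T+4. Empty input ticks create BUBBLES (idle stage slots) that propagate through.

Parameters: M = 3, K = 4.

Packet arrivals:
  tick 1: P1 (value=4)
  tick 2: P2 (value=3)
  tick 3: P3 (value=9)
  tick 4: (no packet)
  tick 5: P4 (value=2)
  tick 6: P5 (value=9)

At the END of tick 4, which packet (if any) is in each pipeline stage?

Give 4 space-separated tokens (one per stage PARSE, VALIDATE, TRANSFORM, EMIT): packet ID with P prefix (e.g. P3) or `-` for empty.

Answer: - P3 P2 P1

Derivation:
Tick 1: [PARSE:P1(v=4,ok=F), VALIDATE:-, TRANSFORM:-, EMIT:-] out:-; in:P1
Tick 2: [PARSE:P2(v=3,ok=F), VALIDATE:P1(v=4,ok=F), TRANSFORM:-, EMIT:-] out:-; in:P2
Tick 3: [PARSE:P3(v=9,ok=F), VALIDATE:P2(v=3,ok=F), TRANSFORM:P1(v=0,ok=F), EMIT:-] out:-; in:P3
Tick 4: [PARSE:-, VALIDATE:P3(v=9,ok=T), TRANSFORM:P2(v=0,ok=F), EMIT:P1(v=0,ok=F)] out:-; in:-
At end of tick 4: ['-', 'P3', 'P2', 'P1']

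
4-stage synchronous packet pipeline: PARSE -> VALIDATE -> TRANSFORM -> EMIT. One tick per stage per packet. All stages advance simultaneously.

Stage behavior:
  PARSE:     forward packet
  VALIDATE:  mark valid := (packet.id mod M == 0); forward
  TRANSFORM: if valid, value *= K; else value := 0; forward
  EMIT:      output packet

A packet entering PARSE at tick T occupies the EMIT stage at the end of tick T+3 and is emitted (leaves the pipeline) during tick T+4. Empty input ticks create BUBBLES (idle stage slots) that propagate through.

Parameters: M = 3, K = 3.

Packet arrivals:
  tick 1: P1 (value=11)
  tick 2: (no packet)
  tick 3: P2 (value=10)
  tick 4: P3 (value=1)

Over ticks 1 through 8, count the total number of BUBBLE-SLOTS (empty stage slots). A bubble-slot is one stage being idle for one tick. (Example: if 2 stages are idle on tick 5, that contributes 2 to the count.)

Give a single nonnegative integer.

Answer: 20

Derivation:
Tick 1: [PARSE:P1(v=11,ok=F), VALIDATE:-, TRANSFORM:-, EMIT:-] out:-; bubbles=3
Tick 2: [PARSE:-, VALIDATE:P1(v=11,ok=F), TRANSFORM:-, EMIT:-] out:-; bubbles=3
Tick 3: [PARSE:P2(v=10,ok=F), VALIDATE:-, TRANSFORM:P1(v=0,ok=F), EMIT:-] out:-; bubbles=2
Tick 4: [PARSE:P3(v=1,ok=F), VALIDATE:P2(v=10,ok=F), TRANSFORM:-, EMIT:P1(v=0,ok=F)] out:-; bubbles=1
Tick 5: [PARSE:-, VALIDATE:P3(v=1,ok=T), TRANSFORM:P2(v=0,ok=F), EMIT:-] out:P1(v=0); bubbles=2
Tick 6: [PARSE:-, VALIDATE:-, TRANSFORM:P3(v=3,ok=T), EMIT:P2(v=0,ok=F)] out:-; bubbles=2
Tick 7: [PARSE:-, VALIDATE:-, TRANSFORM:-, EMIT:P3(v=3,ok=T)] out:P2(v=0); bubbles=3
Tick 8: [PARSE:-, VALIDATE:-, TRANSFORM:-, EMIT:-] out:P3(v=3); bubbles=4
Total bubble-slots: 20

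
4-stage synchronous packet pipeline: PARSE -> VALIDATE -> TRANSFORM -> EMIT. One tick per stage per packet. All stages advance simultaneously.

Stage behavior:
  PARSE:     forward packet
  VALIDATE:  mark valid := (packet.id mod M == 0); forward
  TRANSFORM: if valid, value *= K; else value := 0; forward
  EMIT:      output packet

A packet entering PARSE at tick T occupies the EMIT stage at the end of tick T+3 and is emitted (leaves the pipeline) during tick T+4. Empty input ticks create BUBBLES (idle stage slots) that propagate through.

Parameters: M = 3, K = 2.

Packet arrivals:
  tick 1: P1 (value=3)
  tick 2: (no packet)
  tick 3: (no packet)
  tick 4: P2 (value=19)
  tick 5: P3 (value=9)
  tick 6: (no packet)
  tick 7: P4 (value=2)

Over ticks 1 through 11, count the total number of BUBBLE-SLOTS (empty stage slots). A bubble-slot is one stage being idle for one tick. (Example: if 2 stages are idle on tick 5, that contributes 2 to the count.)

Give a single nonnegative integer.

Answer: 28

Derivation:
Tick 1: [PARSE:P1(v=3,ok=F), VALIDATE:-, TRANSFORM:-, EMIT:-] out:-; bubbles=3
Tick 2: [PARSE:-, VALIDATE:P1(v=3,ok=F), TRANSFORM:-, EMIT:-] out:-; bubbles=3
Tick 3: [PARSE:-, VALIDATE:-, TRANSFORM:P1(v=0,ok=F), EMIT:-] out:-; bubbles=3
Tick 4: [PARSE:P2(v=19,ok=F), VALIDATE:-, TRANSFORM:-, EMIT:P1(v=0,ok=F)] out:-; bubbles=2
Tick 5: [PARSE:P3(v=9,ok=F), VALIDATE:P2(v=19,ok=F), TRANSFORM:-, EMIT:-] out:P1(v=0); bubbles=2
Tick 6: [PARSE:-, VALIDATE:P3(v=9,ok=T), TRANSFORM:P2(v=0,ok=F), EMIT:-] out:-; bubbles=2
Tick 7: [PARSE:P4(v=2,ok=F), VALIDATE:-, TRANSFORM:P3(v=18,ok=T), EMIT:P2(v=0,ok=F)] out:-; bubbles=1
Tick 8: [PARSE:-, VALIDATE:P4(v=2,ok=F), TRANSFORM:-, EMIT:P3(v=18,ok=T)] out:P2(v=0); bubbles=2
Tick 9: [PARSE:-, VALIDATE:-, TRANSFORM:P4(v=0,ok=F), EMIT:-] out:P3(v=18); bubbles=3
Tick 10: [PARSE:-, VALIDATE:-, TRANSFORM:-, EMIT:P4(v=0,ok=F)] out:-; bubbles=3
Tick 11: [PARSE:-, VALIDATE:-, TRANSFORM:-, EMIT:-] out:P4(v=0); bubbles=4
Total bubble-slots: 28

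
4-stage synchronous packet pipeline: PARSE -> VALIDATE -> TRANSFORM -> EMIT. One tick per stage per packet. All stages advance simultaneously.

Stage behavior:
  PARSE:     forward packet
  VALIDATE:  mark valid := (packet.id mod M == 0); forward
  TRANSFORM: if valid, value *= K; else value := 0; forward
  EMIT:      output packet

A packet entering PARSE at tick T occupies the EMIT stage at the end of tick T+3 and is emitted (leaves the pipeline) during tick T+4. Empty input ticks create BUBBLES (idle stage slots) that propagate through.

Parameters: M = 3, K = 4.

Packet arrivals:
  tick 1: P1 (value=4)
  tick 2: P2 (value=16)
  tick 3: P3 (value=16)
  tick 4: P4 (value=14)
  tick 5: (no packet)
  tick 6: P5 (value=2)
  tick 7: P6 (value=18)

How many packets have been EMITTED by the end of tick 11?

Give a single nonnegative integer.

Answer: 6

Derivation:
Tick 1: [PARSE:P1(v=4,ok=F), VALIDATE:-, TRANSFORM:-, EMIT:-] out:-; in:P1
Tick 2: [PARSE:P2(v=16,ok=F), VALIDATE:P1(v=4,ok=F), TRANSFORM:-, EMIT:-] out:-; in:P2
Tick 3: [PARSE:P3(v=16,ok=F), VALIDATE:P2(v=16,ok=F), TRANSFORM:P1(v=0,ok=F), EMIT:-] out:-; in:P3
Tick 4: [PARSE:P4(v=14,ok=F), VALIDATE:P3(v=16,ok=T), TRANSFORM:P2(v=0,ok=F), EMIT:P1(v=0,ok=F)] out:-; in:P4
Tick 5: [PARSE:-, VALIDATE:P4(v=14,ok=F), TRANSFORM:P3(v=64,ok=T), EMIT:P2(v=0,ok=F)] out:P1(v=0); in:-
Tick 6: [PARSE:P5(v=2,ok=F), VALIDATE:-, TRANSFORM:P4(v=0,ok=F), EMIT:P3(v=64,ok=T)] out:P2(v=0); in:P5
Tick 7: [PARSE:P6(v=18,ok=F), VALIDATE:P5(v=2,ok=F), TRANSFORM:-, EMIT:P4(v=0,ok=F)] out:P3(v=64); in:P6
Tick 8: [PARSE:-, VALIDATE:P6(v=18,ok=T), TRANSFORM:P5(v=0,ok=F), EMIT:-] out:P4(v=0); in:-
Tick 9: [PARSE:-, VALIDATE:-, TRANSFORM:P6(v=72,ok=T), EMIT:P5(v=0,ok=F)] out:-; in:-
Tick 10: [PARSE:-, VALIDATE:-, TRANSFORM:-, EMIT:P6(v=72,ok=T)] out:P5(v=0); in:-
Tick 11: [PARSE:-, VALIDATE:-, TRANSFORM:-, EMIT:-] out:P6(v=72); in:-
Emitted by tick 11: ['P1', 'P2', 'P3', 'P4', 'P5', 'P6']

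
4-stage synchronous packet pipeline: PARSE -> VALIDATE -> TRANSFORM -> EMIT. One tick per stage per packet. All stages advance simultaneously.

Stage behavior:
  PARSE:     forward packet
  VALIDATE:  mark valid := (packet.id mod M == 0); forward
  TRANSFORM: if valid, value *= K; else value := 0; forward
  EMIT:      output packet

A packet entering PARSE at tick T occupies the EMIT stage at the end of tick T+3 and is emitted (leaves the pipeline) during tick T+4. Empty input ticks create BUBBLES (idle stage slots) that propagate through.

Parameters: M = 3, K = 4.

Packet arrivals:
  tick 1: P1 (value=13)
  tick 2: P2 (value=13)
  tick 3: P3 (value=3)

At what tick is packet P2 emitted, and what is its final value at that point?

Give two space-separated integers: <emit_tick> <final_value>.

Answer: 6 0

Derivation:
Tick 1: [PARSE:P1(v=13,ok=F), VALIDATE:-, TRANSFORM:-, EMIT:-] out:-; in:P1
Tick 2: [PARSE:P2(v=13,ok=F), VALIDATE:P1(v=13,ok=F), TRANSFORM:-, EMIT:-] out:-; in:P2
Tick 3: [PARSE:P3(v=3,ok=F), VALIDATE:P2(v=13,ok=F), TRANSFORM:P1(v=0,ok=F), EMIT:-] out:-; in:P3
Tick 4: [PARSE:-, VALIDATE:P3(v=3,ok=T), TRANSFORM:P2(v=0,ok=F), EMIT:P1(v=0,ok=F)] out:-; in:-
Tick 5: [PARSE:-, VALIDATE:-, TRANSFORM:P3(v=12,ok=T), EMIT:P2(v=0,ok=F)] out:P1(v=0); in:-
Tick 6: [PARSE:-, VALIDATE:-, TRANSFORM:-, EMIT:P3(v=12,ok=T)] out:P2(v=0); in:-
Tick 7: [PARSE:-, VALIDATE:-, TRANSFORM:-, EMIT:-] out:P3(v=12); in:-
P2: arrives tick 2, valid=False (id=2, id%3=2), emit tick 6, final value 0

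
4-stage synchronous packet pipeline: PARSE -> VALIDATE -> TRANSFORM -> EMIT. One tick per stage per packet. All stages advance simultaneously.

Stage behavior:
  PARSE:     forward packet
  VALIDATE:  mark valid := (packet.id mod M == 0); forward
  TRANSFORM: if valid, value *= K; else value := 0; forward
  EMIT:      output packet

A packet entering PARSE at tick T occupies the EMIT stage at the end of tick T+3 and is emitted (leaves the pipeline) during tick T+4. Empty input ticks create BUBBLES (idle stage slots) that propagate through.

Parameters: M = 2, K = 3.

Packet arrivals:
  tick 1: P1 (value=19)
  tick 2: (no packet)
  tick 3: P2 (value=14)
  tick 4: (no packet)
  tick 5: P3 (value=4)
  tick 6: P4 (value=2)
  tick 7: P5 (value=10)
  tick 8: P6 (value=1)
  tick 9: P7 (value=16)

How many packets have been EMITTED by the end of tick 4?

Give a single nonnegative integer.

Tick 1: [PARSE:P1(v=19,ok=F), VALIDATE:-, TRANSFORM:-, EMIT:-] out:-; in:P1
Tick 2: [PARSE:-, VALIDATE:P1(v=19,ok=F), TRANSFORM:-, EMIT:-] out:-; in:-
Tick 3: [PARSE:P2(v=14,ok=F), VALIDATE:-, TRANSFORM:P1(v=0,ok=F), EMIT:-] out:-; in:P2
Tick 4: [PARSE:-, VALIDATE:P2(v=14,ok=T), TRANSFORM:-, EMIT:P1(v=0,ok=F)] out:-; in:-
Emitted by tick 4: []

Answer: 0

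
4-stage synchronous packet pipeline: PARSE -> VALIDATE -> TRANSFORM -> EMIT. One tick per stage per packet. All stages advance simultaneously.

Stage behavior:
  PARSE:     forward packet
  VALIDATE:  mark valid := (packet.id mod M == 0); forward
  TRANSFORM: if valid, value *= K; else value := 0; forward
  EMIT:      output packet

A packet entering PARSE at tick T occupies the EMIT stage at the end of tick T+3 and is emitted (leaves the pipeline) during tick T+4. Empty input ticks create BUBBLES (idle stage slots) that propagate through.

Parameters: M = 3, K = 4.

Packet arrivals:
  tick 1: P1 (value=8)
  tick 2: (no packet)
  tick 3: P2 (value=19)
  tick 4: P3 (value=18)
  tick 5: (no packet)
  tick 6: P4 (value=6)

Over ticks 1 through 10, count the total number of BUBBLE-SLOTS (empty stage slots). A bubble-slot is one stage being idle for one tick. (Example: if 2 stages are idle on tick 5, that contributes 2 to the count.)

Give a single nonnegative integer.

Tick 1: [PARSE:P1(v=8,ok=F), VALIDATE:-, TRANSFORM:-, EMIT:-] out:-; bubbles=3
Tick 2: [PARSE:-, VALIDATE:P1(v=8,ok=F), TRANSFORM:-, EMIT:-] out:-; bubbles=3
Tick 3: [PARSE:P2(v=19,ok=F), VALIDATE:-, TRANSFORM:P1(v=0,ok=F), EMIT:-] out:-; bubbles=2
Tick 4: [PARSE:P3(v=18,ok=F), VALIDATE:P2(v=19,ok=F), TRANSFORM:-, EMIT:P1(v=0,ok=F)] out:-; bubbles=1
Tick 5: [PARSE:-, VALIDATE:P3(v=18,ok=T), TRANSFORM:P2(v=0,ok=F), EMIT:-] out:P1(v=0); bubbles=2
Tick 6: [PARSE:P4(v=6,ok=F), VALIDATE:-, TRANSFORM:P3(v=72,ok=T), EMIT:P2(v=0,ok=F)] out:-; bubbles=1
Tick 7: [PARSE:-, VALIDATE:P4(v=6,ok=F), TRANSFORM:-, EMIT:P3(v=72,ok=T)] out:P2(v=0); bubbles=2
Tick 8: [PARSE:-, VALIDATE:-, TRANSFORM:P4(v=0,ok=F), EMIT:-] out:P3(v=72); bubbles=3
Tick 9: [PARSE:-, VALIDATE:-, TRANSFORM:-, EMIT:P4(v=0,ok=F)] out:-; bubbles=3
Tick 10: [PARSE:-, VALIDATE:-, TRANSFORM:-, EMIT:-] out:P4(v=0); bubbles=4
Total bubble-slots: 24

Answer: 24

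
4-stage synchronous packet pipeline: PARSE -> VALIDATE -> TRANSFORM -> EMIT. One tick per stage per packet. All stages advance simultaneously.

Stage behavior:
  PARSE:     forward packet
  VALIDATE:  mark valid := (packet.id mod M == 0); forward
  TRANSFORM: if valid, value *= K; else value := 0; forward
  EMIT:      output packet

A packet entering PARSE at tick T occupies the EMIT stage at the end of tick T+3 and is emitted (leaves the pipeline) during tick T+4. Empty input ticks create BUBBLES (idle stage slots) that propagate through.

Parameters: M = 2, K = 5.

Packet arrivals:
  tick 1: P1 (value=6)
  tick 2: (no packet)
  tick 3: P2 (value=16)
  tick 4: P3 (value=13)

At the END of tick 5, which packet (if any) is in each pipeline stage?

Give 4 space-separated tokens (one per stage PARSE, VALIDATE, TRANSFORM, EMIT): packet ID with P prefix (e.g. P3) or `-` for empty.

Tick 1: [PARSE:P1(v=6,ok=F), VALIDATE:-, TRANSFORM:-, EMIT:-] out:-; in:P1
Tick 2: [PARSE:-, VALIDATE:P1(v=6,ok=F), TRANSFORM:-, EMIT:-] out:-; in:-
Tick 3: [PARSE:P2(v=16,ok=F), VALIDATE:-, TRANSFORM:P1(v=0,ok=F), EMIT:-] out:-; in:P2
Tick 4: [PARSE:P3(v=13,ok=F), VALIDATE:P2(v=16,ok=T), TRANSFORM:-, EMIT:P1(v=0,ok=F)] out:-; in:P3
Tick 5: [PARSE:-, VALIDATE:P3(v=13,ok=F), TRANSFORM:P2(v=80,ok=T), EMIT:-] out:P1(v=0); in:-
At end of tick 5: ['-', 'P3', 'P2', '-']

Answer: - P3 P2 -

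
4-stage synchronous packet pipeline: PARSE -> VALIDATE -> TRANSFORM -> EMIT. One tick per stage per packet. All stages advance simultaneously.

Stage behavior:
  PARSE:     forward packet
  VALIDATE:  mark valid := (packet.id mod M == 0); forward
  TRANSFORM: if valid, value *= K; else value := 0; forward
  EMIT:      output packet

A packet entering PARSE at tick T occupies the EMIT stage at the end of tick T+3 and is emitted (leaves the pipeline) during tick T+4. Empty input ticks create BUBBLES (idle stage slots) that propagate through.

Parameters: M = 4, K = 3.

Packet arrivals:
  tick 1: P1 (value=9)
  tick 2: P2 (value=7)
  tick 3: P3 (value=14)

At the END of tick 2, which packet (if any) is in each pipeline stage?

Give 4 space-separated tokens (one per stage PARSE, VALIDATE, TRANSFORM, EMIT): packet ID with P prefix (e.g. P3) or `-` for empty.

Answer: P2 P1 - -

Derivation:
Tick 1: [PARSE:P1(v=9,ok=F), VALIDATE:-, TRANSFORM:-, EMIT:-] out:-; in:P1
Tick 2: [PARSE:P2(v=7,ok=F), VALIDATE:P1(v=9,ok=F), TRANSFORM:-, EMIT:-] out:-; in:P2
At end of tick 2: ['P2', 'P1', '-', '-']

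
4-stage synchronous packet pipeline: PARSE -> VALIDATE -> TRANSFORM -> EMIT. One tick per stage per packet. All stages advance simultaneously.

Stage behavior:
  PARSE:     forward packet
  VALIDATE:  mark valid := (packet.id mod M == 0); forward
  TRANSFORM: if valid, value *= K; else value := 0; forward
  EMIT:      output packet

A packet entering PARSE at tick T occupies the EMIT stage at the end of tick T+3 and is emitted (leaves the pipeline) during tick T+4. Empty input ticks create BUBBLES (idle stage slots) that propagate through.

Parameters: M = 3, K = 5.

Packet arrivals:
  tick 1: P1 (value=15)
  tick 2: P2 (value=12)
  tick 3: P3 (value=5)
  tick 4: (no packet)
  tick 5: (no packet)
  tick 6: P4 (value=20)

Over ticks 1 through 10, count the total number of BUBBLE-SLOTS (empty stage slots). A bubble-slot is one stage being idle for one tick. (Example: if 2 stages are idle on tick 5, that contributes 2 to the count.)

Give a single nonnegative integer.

Answer: 24

Derivation:
Tick 1: [PARSE:P1(v=15,ok=F), VALIDATE:-, TRANSFORM:-, EMIT:-] out:-; bubbles=3
Tick 2: [PARSE:P2(v=12,ok=F), VALIDATE:P1(v=15,ok=F), TRANSFORM:-, EMIT:-] out:-; bubbles=2
Tick 3: [PARSE:P3(v=5,ok=F), VALIDATE:P2(v=12,ok=F), TRANSFORM:P1(v=0,ok=F), EMIT:-] out:-; bubbles=1
Tick 4: [PARSE:-, VALIDATE:P3(v=5,ok=T), TRANSFORM:P2(v=0,ok=F), EMIT:P1(v=0,ok=F)] out:-; bubbles=1
Tick 5: [PARSE:-, VALIDATE:-, TRANSFORM:P3(v=25,ok=T), EMIT:P2(v=0,ok=F)] out:P1(v=0); bubbles=2
Tick 6: [PARSE:P4(v=20,ok=F), VALIDATE:-, TRANSFORM:-, EMIT:P3(v=25,ok=T)] out:P2(v=0); bubbles=2
Tick 7: [PARSE:-, VALIDATE:P4(v=20,ok=F), TRANSFORM:-, EMIT:-] out:P3(v=25); bubbles=3
Tick 8: [PARSE:-, VALIDATE:-, TRANSFORM:P4(v=0,ok=F), EMIT:-] out:-; bubbles=3
Tick 9: [PARSE:-, VALIDATE:-, TRANSFORM:-, EMIT:P4(v=0,ok=F)] out:-; bubbles=3
Tick 10: [PARSE:-, VALIDATE:-, TRANSFORM:-, EMIT:-] out:P4(v=0); bubbles=4
Total bubble-slots: 24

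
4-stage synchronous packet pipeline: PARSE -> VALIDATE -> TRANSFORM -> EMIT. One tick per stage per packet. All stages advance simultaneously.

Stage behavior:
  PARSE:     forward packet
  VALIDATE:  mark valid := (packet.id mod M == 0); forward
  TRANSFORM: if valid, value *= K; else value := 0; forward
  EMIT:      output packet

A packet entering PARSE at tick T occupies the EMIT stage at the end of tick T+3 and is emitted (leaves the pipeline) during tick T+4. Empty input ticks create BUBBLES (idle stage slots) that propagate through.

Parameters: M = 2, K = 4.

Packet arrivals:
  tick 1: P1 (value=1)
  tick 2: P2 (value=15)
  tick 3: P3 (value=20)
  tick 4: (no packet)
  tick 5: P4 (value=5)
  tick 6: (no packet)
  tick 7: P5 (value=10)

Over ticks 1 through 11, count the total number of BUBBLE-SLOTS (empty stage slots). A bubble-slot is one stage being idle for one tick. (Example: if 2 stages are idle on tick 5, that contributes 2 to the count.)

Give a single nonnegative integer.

Tick 1: [PARSE:P1(v=1,ok=F), VALIDATE:-, TRANSFORM:-, EMIT:-] out:-; bubbles=3
Tick 2: [PARSE:P2(v=15,ok=F), VALIDATE:P1(v=1,ok=F), TRANSFORM:-, EMIT:-] out:-; bubbles=2
Tick 3: [PARSE:P3(v=20,ok=F), VALIDATE:P2(v=15,ok=T), TRANSFORM:P1(v=0,ok=F), EMIT:-] out:-; bubbles=1
Tick 4: [PARSE:-, VALIDATE:P3(v=20,ok=F), TRANSFORM:P2(v=60,ok=T), EMIT:P1(v=0,ok=F)] out:-; bubbles=1
Tick 5: [PARSE:P4(v=5,ok=F), VALIDATE:-, TRANSFORM:P3(v=0,ok=F), EMIT:P2(v=60,ok=T)] out:P1(v=0); bubbles=1
Tick 6: [PARSE:-, VALIDATE:P4(v=5,ok=T), TRANSFORM:-, EMIT:P3(v=0,ok=F)] out:P2(v=60); bubbles=2
Tick 7: [PARSE:P5(v=10,ok=F), VALIDATE:-, TRANSFORM:P4(v=20,ok=T), EMIT:-] out:P3(v=0); bubbles=2
Tick 8: [PARSE:-, VALIDATE:P5(v=10,ok=F), TRANSFORM:-, EMIT:P4(v=20,ok=T)] out:-; bubbles=2
Tick 9: [PARSE:-, VALIDATE:-, TRANSFORM:P5(v=0,ok=F), EMIT:-] out:P4(v=20); bubbles=3
Tick 10: [PARSE:-, VALIDATE:-, TRANSFORM:-, EMIT:P5(v=0,ok=F)] out:-; bubbles=3
Tick 11: [PARSE:-, VALIDATE:-, TRANSFORM:-, EMIT:-] out:P5(v=0); bubbles=4
Total bubble-slots: 24

Answer: 24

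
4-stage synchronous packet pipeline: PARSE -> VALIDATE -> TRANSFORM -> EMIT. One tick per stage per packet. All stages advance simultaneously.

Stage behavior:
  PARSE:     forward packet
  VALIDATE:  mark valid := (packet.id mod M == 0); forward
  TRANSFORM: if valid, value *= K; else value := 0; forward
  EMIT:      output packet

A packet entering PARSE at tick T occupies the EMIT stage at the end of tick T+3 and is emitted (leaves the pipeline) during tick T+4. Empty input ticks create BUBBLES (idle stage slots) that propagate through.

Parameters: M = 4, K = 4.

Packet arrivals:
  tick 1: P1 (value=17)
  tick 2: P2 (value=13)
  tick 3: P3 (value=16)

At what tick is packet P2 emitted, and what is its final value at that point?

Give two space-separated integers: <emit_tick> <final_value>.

Answer: 6 0

Derivation:
Tick 1: [PARSE:P1(v=17,ok=F), VALIDATE:-, TRANSFORM:-, EMIT:-] out:-; in:P1
Tick 2: [PARSE:P2(v=13,ok=F), VALIDATE:P1(v=17,ok=F), TRANSFORM:-, EMIT:-] out:-; in:P2
Tick 3: [PARSE:P3(v=16,ok=F), VALIDATE:P2(v=13,ok=F), TRANSFORM:P1(v=0,ok=F), EMIT:-] out:-; in:P3
Tick 4: [PARSE:-, VALIDATE:P3(v=16,ok=F), TRANSFORM:P2(v=0,ok=F), EMIT:P1(v=0,ok=F)] out:-; in:-
Tick 5: [PARSE:-, VALIDATE:-, TRANSFORM:P3(v=0,ok=F), EMIT:P2(v=0,ok=F)] out:P1(v=0); in:-
Tick 6: [PARSE:-, VALIDATE:-, TRANSFORM:-, EMIT:P3(v=0,ok=F)] out:P2(v=0); in:-
Tick 7: [PARSE:-, VALIDATE:-, TRANSFORM:-, EMIT:-] out:P3(v=0); in:-
P2: arrives tick 2, valid=False (id=2, id%4=2), emit tick 6, final value 0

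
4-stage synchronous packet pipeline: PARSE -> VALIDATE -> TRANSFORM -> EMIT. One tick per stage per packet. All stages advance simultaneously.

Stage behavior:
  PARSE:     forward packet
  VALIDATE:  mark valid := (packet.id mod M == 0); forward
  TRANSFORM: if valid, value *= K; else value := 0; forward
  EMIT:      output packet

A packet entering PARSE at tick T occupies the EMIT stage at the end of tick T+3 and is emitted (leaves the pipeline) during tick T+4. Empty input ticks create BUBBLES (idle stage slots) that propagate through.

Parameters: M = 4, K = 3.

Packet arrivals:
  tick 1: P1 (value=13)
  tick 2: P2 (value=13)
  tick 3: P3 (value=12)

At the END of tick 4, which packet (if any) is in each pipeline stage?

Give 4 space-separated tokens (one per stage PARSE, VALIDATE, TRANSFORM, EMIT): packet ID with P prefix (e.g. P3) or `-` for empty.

Tick 1: [PARSE:P1(v=13,ok=F), VALIDATE:-, TRANSFORM:-, EMIT:-] out:-; in:P1
Tick 2: [PARSE:P2(v=13,ok=F), VALIDATE:P1(v=13,ok=F), TRANSFORM:-, EMIT:-] out:-; in:P2
Tick 3: [PARSE:P3(v=12,ok=F), VALIDATE:P2(v=13,ok=F), TRANSFORM:P1(v=0,ok=F), EMIT:-] out:-; in:P3
Tick 4: [PARSE:-, VALIDATE:P3(v=12,ok=F), TRANSFORM:P2(v=0,ok=F), EMIT:P1(v=0,ok=F)] out:-; in:-
At end of tick 4: ['-', 'P3', 'P2', 'P1']

Answer: - P3 P2 P1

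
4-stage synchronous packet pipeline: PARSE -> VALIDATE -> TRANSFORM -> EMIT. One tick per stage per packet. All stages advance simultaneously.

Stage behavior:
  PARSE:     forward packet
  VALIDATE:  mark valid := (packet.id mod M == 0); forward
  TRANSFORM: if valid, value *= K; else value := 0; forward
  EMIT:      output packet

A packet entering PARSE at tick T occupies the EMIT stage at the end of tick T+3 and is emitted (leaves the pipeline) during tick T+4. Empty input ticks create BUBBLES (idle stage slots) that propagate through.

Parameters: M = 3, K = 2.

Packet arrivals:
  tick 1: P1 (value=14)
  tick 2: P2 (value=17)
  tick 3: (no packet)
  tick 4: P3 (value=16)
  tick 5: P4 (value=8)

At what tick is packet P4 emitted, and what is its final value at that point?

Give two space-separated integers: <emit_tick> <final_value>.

Answer: 9 0

Derivation:
Tick 1: [PARSE:P1(v=14,ok=F), VALIDATE:-, TRANSFORM:-, EMIT:-] out:-; in:P1
Tick 2: [PARSE:P2(v=17,ok=F), VALIDATE:P1(v=14,ok=F), TRANSFORM:-, EMIT:-] out:-; in:P2
Tick 3: [PARSE:-, VALIDATE:P2(v=17,ok=F), TRANSFORM:P1(v=0,ok=F), EMIT:-] out:-; in:-
Tick 4: [PARSE:P3(v=16,ok=F), VALIDATE:-, TRANSFORM:P2(v=0,ok=F), EMIT:P1(v=0,ok=F)] out:-; in:P3
Tick 5: [PARSE:P4(v=8,ok=F), VALIDATE:P3(v=16,ok=T), TRANSFORM:-, EMIT:P2(v=0,ok=F)] out:P1(v=0); in:P4
Tick 6: [PARSE:-, VALIDATE:P4(v=8,ok=F), TRANSFORM:P3(v=32,ok=T), EMIT:-] out:P2(v=0); in:-
Tick 7: [PARSE:-, VALIDATE:-, TRANSFORM:P4(v=0,ok=F), EMIT:P3(v=32,ok=T)] out:-; in:-
Tick 8: [PARSE:-, VALIDATE:-, TRANSFORM:-, EMIT:P4(v=0,ok=F)] out:P3(v=32); in:-
Tick 9: [PARSE:-, VALIDATE:-, TRANSFORM:-, EMIT:-] out:P4(v=0); in:-
P4: arrives tick 5, valid=False (id=4, id%3=1), emit tick 9, final value 0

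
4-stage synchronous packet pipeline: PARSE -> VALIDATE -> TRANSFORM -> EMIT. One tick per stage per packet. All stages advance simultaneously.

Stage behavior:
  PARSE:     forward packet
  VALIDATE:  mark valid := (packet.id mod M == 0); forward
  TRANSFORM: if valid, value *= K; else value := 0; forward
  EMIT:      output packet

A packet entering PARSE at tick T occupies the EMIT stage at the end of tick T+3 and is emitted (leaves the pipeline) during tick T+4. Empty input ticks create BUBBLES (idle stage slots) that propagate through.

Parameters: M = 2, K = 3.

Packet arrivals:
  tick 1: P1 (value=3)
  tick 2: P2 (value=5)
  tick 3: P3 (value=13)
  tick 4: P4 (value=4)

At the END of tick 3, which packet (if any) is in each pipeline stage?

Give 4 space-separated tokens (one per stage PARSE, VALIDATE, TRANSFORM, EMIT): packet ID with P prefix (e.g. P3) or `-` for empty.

Answer: P3 P2 P1 -

Derivation:
Tick 1: [PARSE:P1(v=3,ok=F), VALIDATE:-, TRANSFORM:-, EMIT:-] out:-; in:P1
Tick 2: [PARSE:P2(v=5,ok=F), VALIDATE:P1(v=3,ok=F), TRANSFORM:-, EMIT:-] out:-; in:P2
Tick 3: [PARSE:P3(v=13,ok=F), VALIDATE:P2(v=5,ok=T), TRANSFORM:P1(v=0,ok=F), EMIT:-] out:-; in:P3
At end of tick 3: ['P3', 'P2', 'P1', '-']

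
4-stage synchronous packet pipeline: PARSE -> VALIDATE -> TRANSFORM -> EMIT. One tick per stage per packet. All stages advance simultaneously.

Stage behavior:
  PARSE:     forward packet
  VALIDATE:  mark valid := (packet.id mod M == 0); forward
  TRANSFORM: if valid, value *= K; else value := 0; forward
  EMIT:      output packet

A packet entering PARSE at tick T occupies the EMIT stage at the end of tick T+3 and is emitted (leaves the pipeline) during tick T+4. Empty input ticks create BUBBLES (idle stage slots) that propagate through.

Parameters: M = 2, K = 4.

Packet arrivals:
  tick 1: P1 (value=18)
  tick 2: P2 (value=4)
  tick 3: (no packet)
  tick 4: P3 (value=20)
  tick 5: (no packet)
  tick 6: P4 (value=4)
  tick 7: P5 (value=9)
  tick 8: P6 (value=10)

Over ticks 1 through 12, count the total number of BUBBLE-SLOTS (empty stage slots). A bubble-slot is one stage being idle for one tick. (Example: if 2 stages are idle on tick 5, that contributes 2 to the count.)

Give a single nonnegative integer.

Tick 1: [PARSE:P1(v=18,ok=F), VALIDATE:-, TRANSFORM:-, EMIT:-] out:-; bubbles=3
Tick 2: [PARSE:P2(v=4,ok=F), VALIDATE:P1(v=18,ok=F), TRANSFORM:-, EMIT:-] out:-; bubbles=2
Tick 3: [PARSE:-, VALIDATE:P2(v=4,ok=T), TRANSFORM:P1(v=0,ok=F), EMIT:-] out:-; bubbles=2
Tick 4: [PARSE:P3(v=20,ok=F), VALIDATE:-, TRANSFORM:P2(v=16,ok=T), EMIT:P1(v=0,ok=F)] out:-; bubbles=1
Tick 5: [PARSE:-, VALIDATE:P3(v=20,ok=F), TRANSFORM:-, EMIT:P2(v=16,ok=T)] out:P1(v=0); bubbles=2
Tick 6: [PARSE:P4(v=4,ok=F), VALIDATE:-, TRANSFORM:P3(v=0,ok=F), EMIT:-] out:P2(v=16); bubbles=2
Tick 7: [PARSE:P5(v=9,ok=F), VALIDATE:P4(v=4,ok=T), TRANSFORM:-, EMIT:P3(v=0,ok=F)] out:-; bubbles=1
Tick 8: [PARSE:P6(v=10,ok=F), VALIDATE:P5(v=9,ok=F), TRANSFORM:P4(v=16,ok=T), EMIT:-] out:P3(v=0); bubbles=1
Tick 9: [PARSE:-, VALIDATE:P6(v=10,ok=T), TRANSFORM:P5(v=0,ok=F), EMIT:P4(v=16,ok=T)] out:-; bubbles=1
Tick 10: [PARSE:-, VALIDATE:-, TRANSFORM:P6(v=40,ok=T), EMIT:P5(v=0,ok=F)] out:P4(v=16); bubbles=2
Tick 11: [PARSE:-, VALIDATE:-, TRANSFORM:-, EMIT:P6(v=40,ok=T)] out:P5(v=0); bubbles=3
Tick 12: [PARSE:-, VALIDATE:-, TRANSFORM:-, EMIT:-] out:P6(v=40); bubbles=4
Total bubble-slots: 24

Answer: 24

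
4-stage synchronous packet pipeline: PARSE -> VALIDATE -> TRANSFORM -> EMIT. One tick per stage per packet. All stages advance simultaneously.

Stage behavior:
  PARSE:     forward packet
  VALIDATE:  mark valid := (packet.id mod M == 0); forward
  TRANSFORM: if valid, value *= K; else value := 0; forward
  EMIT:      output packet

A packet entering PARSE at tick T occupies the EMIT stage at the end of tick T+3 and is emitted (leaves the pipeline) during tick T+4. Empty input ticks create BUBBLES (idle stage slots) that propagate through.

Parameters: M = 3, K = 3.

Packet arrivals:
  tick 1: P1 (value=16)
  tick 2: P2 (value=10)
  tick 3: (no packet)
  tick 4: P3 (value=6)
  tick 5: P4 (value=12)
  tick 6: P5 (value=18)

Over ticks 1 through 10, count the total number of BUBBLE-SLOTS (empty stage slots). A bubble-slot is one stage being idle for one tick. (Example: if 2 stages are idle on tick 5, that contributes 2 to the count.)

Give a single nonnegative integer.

Tick 1: [PARSE:P1(v=16,ok=F), VALIDATE:-, TRANSFORM:-, EMIT:-] out:-; bubbles=3
Tick 2: [PARSE:P2(v=10,ok=F), VALIDATE:P1(v=16,ok=F), TRANSFORM:-, EMIT:-] out:-; bubbles=2
Tick 3: [PARSE:-, VALIDATE:P2(v=10,ok=F), TRANSFORM:P1(v=0,ok=F), EMIT:-] out:-; bubbles=2
Tick 4: [PARSE:P3(v=6,ok=F), VALIDATE:-, TRANSFORM:P2(v=0,ok=F), EMIT:P1(v=0,ok=F)] out:-; bubbles=1
Tick 5: [PARSE:P4(v=12,ok=F), VALIDATE:P3(v=6,ok=T), TRANSFORM:-, EMIT:P2(v=0,ok=F)] out:P1(v=0); bubbles=1
Tick 6: [PARSE:P5(v=18,ok=F), VALIDATE:P4(v=12,ok=F), TRANSFORM:P3(v=18,ok=T), EMIT:-] out:P2(v=0); bubbles=1
Tick 7: [PARSE:-, VALIDATE:P5(v=18,ok=F), TRANSFORM:P4(v=0,ok=F), EMIT:P3(v=18,ok=T)] out:-; bubbles=1
Tick 8: [PARSE:-, VALIDATE:-, TRANSFORM:P5(v=0,ok=F), EMIT:P4(v=0,ok=F)] out:P3(v=18); bubbles=2
Tick 9: [PARSE:-, VALIDATE:-, TRANSFORM:-, EMIT:P5(v=0,ok=F)] out:P4(v=0); bubbles=3
Tick 10: [PARSE:-, VALIDATE:-, TRANSFORM:-, EMIT:-] out:P5(v=0); bubbles=4
Total bubble-slots: 20

Answer: 20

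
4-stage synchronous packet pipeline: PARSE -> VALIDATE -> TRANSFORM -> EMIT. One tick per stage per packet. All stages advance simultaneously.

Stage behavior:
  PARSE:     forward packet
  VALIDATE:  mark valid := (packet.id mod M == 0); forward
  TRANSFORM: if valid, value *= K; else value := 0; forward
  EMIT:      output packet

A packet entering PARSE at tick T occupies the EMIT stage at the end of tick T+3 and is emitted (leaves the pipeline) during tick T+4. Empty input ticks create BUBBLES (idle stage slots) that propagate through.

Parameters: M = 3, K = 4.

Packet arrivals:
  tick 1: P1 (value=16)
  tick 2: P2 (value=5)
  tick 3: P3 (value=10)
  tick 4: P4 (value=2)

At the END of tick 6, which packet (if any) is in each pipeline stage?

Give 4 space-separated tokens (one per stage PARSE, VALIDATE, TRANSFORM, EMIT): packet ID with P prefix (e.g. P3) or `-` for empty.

Answer: - - P4 P3

Derivation:
Tick 1: [PARSE:P1(v=16,ok=F), VALIDATE:-, TRANSFORM:-, EMIT:-] out:-; in:P1
Tick 2: [PARSE:P2(v=5,ok=F), VALIDATE:P1(v=16,ok=F), TRANSFORM:-, EMIT:-] out:-; in:P2
Tick 3: [PARSE:P3(v=10,ok=F), VALIDATE:P2(v=5,ok=F), TRANSFORM:P1(v=0,ok=F), EMIT:-] out:-; in:P3
Tick 4: [PARSE:P4(v=2,ok=F), VALIDATE:P3(v=10,ok=T), TRANSFORM:P2(v=0,ok=F), EMIT:P1(v=0,ok=F)] out:-; in:P4
Tick 5: [PARSE:-, VALIDATE:P4(v=2,ok=F), TRANSFORM:P3(v=40,ok=T), EMIT:P2(v=0,ok=F)] out:P1(v=0); in:-
Tick 6: [PARSE:-, VALIDATE:-, TRANSFORM:P4(v=0,ok=F), EMIT:P3(v=40,ok=T)] out:P2(v=0); in:-
At end of tick 6: ['-', '-', 'P4', 'P3']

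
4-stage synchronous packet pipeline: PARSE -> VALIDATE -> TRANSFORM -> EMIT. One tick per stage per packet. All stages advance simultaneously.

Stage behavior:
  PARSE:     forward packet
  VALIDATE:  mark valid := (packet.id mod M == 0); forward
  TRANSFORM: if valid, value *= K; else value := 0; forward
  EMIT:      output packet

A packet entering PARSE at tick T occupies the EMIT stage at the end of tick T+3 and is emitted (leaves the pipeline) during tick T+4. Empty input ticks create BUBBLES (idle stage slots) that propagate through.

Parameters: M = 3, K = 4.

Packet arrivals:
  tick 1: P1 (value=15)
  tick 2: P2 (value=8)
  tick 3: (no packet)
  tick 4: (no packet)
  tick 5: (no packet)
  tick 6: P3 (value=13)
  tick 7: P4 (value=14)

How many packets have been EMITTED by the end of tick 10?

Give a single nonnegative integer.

Tick 1: [PARSE:P1(v=15,ok=F), VALIDATE:-, TRANSFORM:-, EMIT:-] out:-; in:P1
Tick 2: [PARSE:P2(v=8,ok=F), VALIDATE:P1(v=15,ok=F), TRANSFORM:-, EMIT:-] out:-; in:P2
Tick 3: [PARSE:-, VALIDATE:P2(v=8,ok=F), TRANSFORM:P1(v=0,ok=F), EMIT:-] out:-; in:-
Tick 4: [PARSE:-, VALIDATE:-, TRANSFORM:P2(v=0,ok=F), EMIT:P1(v=0,ok=F)] out:-; in:-
Tick 5: [PARSE:-, VALIDATE:-, TRANSFORM:-, EMIT:P2(v=0,ok=F)] out:P1(v=0); in:-
Tick 6: [PARSE:P3(v=13,ok=F), VALIDATE:-, TRANSFORM:-, EMIT:-] out:P2(v=0); in:P3
Tick 7: [PARSE:P4(v=14,ok=F), VALIDATE:P3(v=13,ok=T), TRANSFORM:-, EMIT:-] out:-; in:P4
Tick 8: [PARSE:-, VALIDATE:P4(v=14,ok=F), TRANSFORM:P3(v=52,ok=T), EMIT:-] out:-; in:-
Tick 9: [PARSE:-, VALIDATE:-, TRANSFORM:P4(v=0,ok=F), EMIT:P3(v=52,ok=T)] out:-; in:-
Tick 10: [PARSE:-, VALIDATE:-, TRANSFORM:-, EMIT:P4(v=0,ok=F)] out:P3(v=52); in:-
Emitted by tick 10: ['P1', 'P2', 'P3']

Answer: 3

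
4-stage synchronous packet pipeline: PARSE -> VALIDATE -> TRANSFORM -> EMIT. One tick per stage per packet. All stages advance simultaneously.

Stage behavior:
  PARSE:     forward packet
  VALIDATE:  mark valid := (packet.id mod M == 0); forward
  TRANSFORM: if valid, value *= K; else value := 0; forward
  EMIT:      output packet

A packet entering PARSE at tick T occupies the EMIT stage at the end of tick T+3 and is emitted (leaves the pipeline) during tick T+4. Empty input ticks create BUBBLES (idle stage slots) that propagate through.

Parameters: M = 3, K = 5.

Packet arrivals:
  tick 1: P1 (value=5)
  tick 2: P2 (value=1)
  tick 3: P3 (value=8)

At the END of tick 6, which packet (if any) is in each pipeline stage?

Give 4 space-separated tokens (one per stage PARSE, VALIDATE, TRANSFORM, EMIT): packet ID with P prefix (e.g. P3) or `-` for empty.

Tick 1: [PARSE:P1(v=5,ok=F), VALIDATE:-, TRANSFORM:-, EMIT:-] out:-; in:P1
Tick 2: [PARSE:P2(v=1,ok=F), VALIDATE:P1(v=5,ok=F), TRANSFORM:-, EMIT:-] out:-; in:P2
Tick 3: [PARSE:P3(v=8,ok=F), VALIDATE:P2(v=1,ok=F), TRANSFORM:P1(v=0,ok=F), EMIT:-] out:-; in:P3
Tick 4: [PARSE:-, VALIDATE:P3(v=8,ok=T), TRANSFORM:P2(v=0,ok=F), EMIT:P1(v=0,ok=F)] out:-; in:-
Tick 5: [PARSE:-, VALIDATE:-, TRANSFORM:P3(v=40,ok=T), EMIT:P2(v=0,ok=F)] out:P1(v=0); in:-
Tick 6: [PARSE:-, VALIDATE:-, TRANSFORM:-, EMIT:P3(v=40,ok=T)] out:P2(v=0); in:-
At end of tick 6: ['-', '-', '-', 'P3']

Answer: - - - P3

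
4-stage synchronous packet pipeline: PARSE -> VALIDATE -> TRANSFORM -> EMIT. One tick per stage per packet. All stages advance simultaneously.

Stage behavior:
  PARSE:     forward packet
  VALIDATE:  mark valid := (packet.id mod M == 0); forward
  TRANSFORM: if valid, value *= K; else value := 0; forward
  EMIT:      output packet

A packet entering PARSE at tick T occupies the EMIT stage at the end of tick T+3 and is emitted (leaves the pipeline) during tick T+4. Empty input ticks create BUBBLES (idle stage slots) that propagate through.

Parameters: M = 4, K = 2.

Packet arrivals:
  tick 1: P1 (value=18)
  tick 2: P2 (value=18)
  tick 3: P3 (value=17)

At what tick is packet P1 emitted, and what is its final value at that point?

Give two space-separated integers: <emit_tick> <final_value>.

Tick 1: [PARSE:P1(v=18,ok=F), VALIDATE:-, TRANSFORM:-, EMIT:-] out:-; in:P1
Tick 2: [PARSE:P2(v=18,ok=F), VALIDATE:P1(v=18,ok=F), TRANSFORM:-, EMIT:-] out:-; in:P2
Tick 3: [PARSE:P3(v=17,ok=F), VALIDATE:P2(v=18,ok=F), TRANSFORM:P1(v=0,ok=F), EMIT:-] out:-; in:P3
Tick 4: [PARSE:-, VALIDATE:P3(v=17,ok=F), TRANSFORM:P2(v=0,ok=F), EMIT:P1(v=0,ok=F)] out:-; in:-
Tick 5: [PARSE:-, VALIDATE:-, TRANSFORM:P3(v=0,ok=F), EMIT:P2(v=0,ok=F)] out:P1(v=0); in:-
Tick 6: [PARSE:-, VALIDATE:-, TRANSFORM:-, EMIT:P3(v=0,ok=F)] out:P2(v=0); in:-
Tick 7: [PARSE:-, VALIDATE:-, TRANSFORM:-, EMIT:-] out:P3(v=0); in:-
P1: arrives tick 1, valid=False (id=1, id%4=1), emit tick 5, final value 0

Answer: 5 0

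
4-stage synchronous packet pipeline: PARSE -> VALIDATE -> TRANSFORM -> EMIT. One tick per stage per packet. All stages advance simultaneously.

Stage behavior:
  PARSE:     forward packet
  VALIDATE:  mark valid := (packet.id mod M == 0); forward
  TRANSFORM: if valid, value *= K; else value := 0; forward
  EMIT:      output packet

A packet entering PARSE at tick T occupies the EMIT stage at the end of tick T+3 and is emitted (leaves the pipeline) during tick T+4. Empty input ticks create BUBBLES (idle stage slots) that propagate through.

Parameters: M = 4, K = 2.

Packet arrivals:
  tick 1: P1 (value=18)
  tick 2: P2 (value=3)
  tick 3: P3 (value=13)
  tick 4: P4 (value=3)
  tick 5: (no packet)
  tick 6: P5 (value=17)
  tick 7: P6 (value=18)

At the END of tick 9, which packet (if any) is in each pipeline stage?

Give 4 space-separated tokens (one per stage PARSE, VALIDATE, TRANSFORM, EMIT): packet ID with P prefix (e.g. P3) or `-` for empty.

Answer: - - P6 P5

Derivation:
Tick 1: [PARSE:P1(v=18,ok=F), VALIDATE:-, TRANSFORM:-, EMIT:-] out:-; in:P1
Tick 2: [PARSE:P2(v=3,ok=F), VALIDATE:P1(v=18,ok=F), TRANSFORM:-, EMIT:-] out:-; in:P2
Tick 3: [PARSE:P3(v=13,ok=F), VALIDATE:P2(v=3,ok=F), TRANSFORM:P1(v=0,ok=F), EMIT:-] out:-; in:P3
Tick 4: [PARSE:P4(v=3,ok=F), VALIDATE:P3(v=13,ok=F), TRANSFORM:P2(v=0,ok=F), EMIT:P1(v=0,ok=F)] out:-; in:P4
Tick 5: [PARSE:-, VALIDATE:P4(v=3,ok=T), TRANSFORM:P3(v=0,ok=F), EMIT:P2(v=0,ok=F)] out:P1(v=0); in:-
Tick 6: [PARSE:P5(v=17,ok=F), VALIDATE:-, TRANSFORM:P4(v=6,ok=T), EMIT:P3(v=0,ok=F)] out:P2(v=0); in:P5
Tick 7: [PARSE:P6(v=18,ok=F), VALIDATE:P5(v=17,ok=F), TRANSFORM:-, EMIT:P4(v=6,ok=T)] out:P3(v=0); in:P6
Tick 8: [PARSE:-, VALIDATE:P6(v=18,ok=F), TRANSFORM:P5(v=0,ok=F), EMIT:-] out:P4(v=6); in:-
Tick 9: [PARSE:-, VALIDATE:-, TRANSFORM:P6(v=0,ok=F), EMIT:P5(v=0,ok=F)] out:-; in:-
At end of tick 9: ['-', '-', 'P6', 'P5']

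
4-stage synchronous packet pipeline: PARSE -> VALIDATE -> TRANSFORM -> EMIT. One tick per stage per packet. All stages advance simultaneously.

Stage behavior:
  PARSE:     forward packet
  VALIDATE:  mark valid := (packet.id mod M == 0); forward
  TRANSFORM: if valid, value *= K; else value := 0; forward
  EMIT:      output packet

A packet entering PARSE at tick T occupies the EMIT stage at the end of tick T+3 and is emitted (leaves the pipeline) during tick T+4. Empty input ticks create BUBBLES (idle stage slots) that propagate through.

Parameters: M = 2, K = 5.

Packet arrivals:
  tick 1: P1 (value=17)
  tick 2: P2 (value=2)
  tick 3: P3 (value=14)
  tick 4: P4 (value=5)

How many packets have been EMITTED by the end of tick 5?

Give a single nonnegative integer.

Tick 1: [PARSE:P1(v=17,ok=F), VALIDATE:-, TRANSFORM:-, EMIT:-] out:-; in:P1
Tick 2: [PARSE:P2(v=2,ok=F), VALIDATE:P1(v=17,ok=F), TRANSFORM:-, EMIT:-] out:-; in:P2
Tick 3: [PARSE:P3(v=14,ok=F), VALIDATE:P2(v=2,ok=T), TRANSFORM:P1(v=0,ok=F), EMIT:-] out:-; in:P3
Tick 4: [PARSE:P4(v=5,ok=F), VALIDATE:P3(v=14,ok=F), TRANSFORM:P2(v=10,ok=T), EMIT:P1(v=0,ok=F)] out:-; in:P4
Tick 5: [PARSE:-, VALIDATE:P4(v=5,ok=T), TRANSFORM:P3(v=0,ok=F), EMIT:P2(v=10,ok=T)] out:P1(v=0); in:-
Emitted by tick 5: ['P1']

Answer: 1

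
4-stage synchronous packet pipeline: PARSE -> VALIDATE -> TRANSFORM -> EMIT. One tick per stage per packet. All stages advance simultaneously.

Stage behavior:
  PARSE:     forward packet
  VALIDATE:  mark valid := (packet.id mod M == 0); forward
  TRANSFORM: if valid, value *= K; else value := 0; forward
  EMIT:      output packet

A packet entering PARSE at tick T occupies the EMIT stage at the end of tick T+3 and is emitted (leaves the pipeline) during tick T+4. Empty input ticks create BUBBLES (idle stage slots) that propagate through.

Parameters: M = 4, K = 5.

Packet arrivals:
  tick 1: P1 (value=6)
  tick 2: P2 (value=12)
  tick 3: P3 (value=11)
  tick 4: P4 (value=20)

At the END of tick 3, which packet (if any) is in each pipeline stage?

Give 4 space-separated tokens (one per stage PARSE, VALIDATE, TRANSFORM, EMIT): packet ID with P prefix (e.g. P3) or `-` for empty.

Answer: P3 P2 P1 -

Derivation:
Tick 1: [PARSE:P1(v=6,ok=F), VALIDATE:-, TRANSFORM:-, EMIT:-] out:-; in:P1
Tick 2: [PARSE:P2(v=12,ok=F), VALIDATE:P1(v=6,ok=F), TRANSFORM:-, EMIT:-] out:-; in:P2
Tick 3: [PARSE:P3(v=11,ok=F), VALIDATE:P2(v=12,ok=F), TRANSFORM:P1(v=0,ok=F), EMIT:-] out:-; in:P3
At end of tick 3: ['P3', 'P2', 'P1', '-']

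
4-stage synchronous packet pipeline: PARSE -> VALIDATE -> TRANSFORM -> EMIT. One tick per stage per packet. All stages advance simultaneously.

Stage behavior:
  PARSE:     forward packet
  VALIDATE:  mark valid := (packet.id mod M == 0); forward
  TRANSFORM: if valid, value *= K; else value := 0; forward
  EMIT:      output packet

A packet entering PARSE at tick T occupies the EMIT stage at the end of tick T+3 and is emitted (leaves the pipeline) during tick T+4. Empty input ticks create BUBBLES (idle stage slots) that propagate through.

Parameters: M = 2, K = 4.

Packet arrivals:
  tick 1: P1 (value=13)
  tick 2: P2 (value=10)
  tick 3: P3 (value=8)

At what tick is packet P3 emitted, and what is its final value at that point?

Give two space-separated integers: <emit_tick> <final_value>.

Tick 1: [PARSE:P1(v=13,ok=F), VALIDATE:-, TRANSFORM:-, EMIT:-] out:-; in:P1
Tick 2: [PARSE:P2(v=10,ok=F), VALIDATE:P1(v=13,ok=F), TRANSFORM:-, EMIT:-] out:-; in:P2
Tick 3: [PARSE:P3(v=8,ok=F), VALIDATE:P2(v=10,ok=T), TRANSFORM:P1(v=0,ok=F), EMIT:-] out:-; in:P3
Tick 4: [PARSE:-, VALIDATE:P3(v=8,ok=F), TRANSFORM:P2(v=40,ok=T), EMIT:P1(v=0,ok=F)] out:-; in:-
Tick 5: [PARSE:-, VALIDATE:-, TRANSFORM:P3(v=0,ok=F), EMIT:P2(v=40,ok=T)] out:P1(v=0); in:-
Tick 6: [PARSE:-, VALIDATE:-, TRANSFORM:-, EMIT:P3(v=0,ok=F)] out:P2(v=40); in:-
Tick 7: [PARSE:-, VALIDATE:-, TRANSFORM:-, EMIT:-] out:P3(v=0); in:-
P3: arrives tick 3, valid=False (id=3, id%2=1), emit tick 7, final value 0

Answer: 7 0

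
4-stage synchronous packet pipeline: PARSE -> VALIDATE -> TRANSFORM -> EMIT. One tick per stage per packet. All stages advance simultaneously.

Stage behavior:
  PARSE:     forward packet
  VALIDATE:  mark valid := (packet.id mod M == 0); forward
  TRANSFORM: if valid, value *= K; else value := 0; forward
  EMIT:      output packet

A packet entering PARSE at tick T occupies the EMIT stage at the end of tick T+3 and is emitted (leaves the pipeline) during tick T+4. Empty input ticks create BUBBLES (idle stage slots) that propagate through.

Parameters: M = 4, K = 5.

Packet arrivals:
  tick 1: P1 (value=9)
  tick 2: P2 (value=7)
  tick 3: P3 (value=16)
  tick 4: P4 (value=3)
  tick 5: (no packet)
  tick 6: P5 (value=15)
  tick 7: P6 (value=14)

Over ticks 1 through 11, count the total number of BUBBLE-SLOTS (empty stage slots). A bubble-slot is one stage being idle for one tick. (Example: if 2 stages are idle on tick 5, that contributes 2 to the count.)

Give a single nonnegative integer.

Tick 1: [PARSE:P1(v=9,ok=F), VALIDATE:-, TRANSFORM:-, EMIT:-] out:-; bubbles=3
Tick 2: [PARSE:P2(v=7,ok=F), VALIDATE:P1(v=9,ok=F), TRANSFORM:-, EMIT:-] out:-; bubbles=2
Tick 3: [PARSE:P3(v=16,ok=F), VALIDATE:P2(v=7,ok=F), TRANSFORM:P1(v=0,ok=F), EMIT:-] out:-; bubbles=1
Tick 4: [PARSE:P4(v=3,ok=F), VALIDATE:P3(v=16,ok=F), TRANSFORM:P2(v=0,ok=F), EMIT:P1(v=0,ok=F)] out:-; bubbles=0
Tick 5: [PARSE:-, VALIDATE:P4(v=3,ok=T), TRANSFORM:P3(v=0,ok=F), EMIT:P2(v=0,ok=F)] out:P1(v=0); bubbles=1
Tick 6: [PARSE:P5(v=15,ok=F), VALIDATE:-, TRANSFORM:P4(v=15,ok=T), EMIT:P3(v=0,ok=F)] out:P2(v=0); bubbles=1
Tick 7: [PARSE:P6(v=14,ok=F), VALIDATE:P5(v=15,ok=F), TRANSFORM:-, EMIT:P4(v=15,ok=T)] out:P3(v=0); bubbles=1
Tick 8: [PARSE:-, VALIDATE:P6(v=14,ok=F), TRANSFORM:P5(v=0,ok=F), EMIT:-] out:P4(v=15); bubbles=2
Tick 9: [PARSE:-, VALIDATE:-, TRANSFORM:P6(v=0,ok=F), EMIT:P5(v=0,ok=F)] out:-; bubbles=2
Tick 10: [PARSE:-, VALIDATE:-, TRANSFORM:-, EMIT:P6(v=0,ok=F)] out:P5(v=0); bubbles=3
Tick 11: [PARSE:-, VALIDATE:-, TRANSFORM:-, EMIT:-] out:P6(v=0); bubbles=4
Total bubble-slots: 20

Answer: 20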